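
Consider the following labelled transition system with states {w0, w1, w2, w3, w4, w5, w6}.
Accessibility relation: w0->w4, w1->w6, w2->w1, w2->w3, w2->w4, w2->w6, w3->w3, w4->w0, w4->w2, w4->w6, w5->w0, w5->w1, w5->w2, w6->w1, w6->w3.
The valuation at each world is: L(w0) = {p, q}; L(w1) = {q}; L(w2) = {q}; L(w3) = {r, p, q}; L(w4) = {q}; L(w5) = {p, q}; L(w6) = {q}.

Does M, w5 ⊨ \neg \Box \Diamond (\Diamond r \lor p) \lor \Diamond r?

Yes

At w5: \neg \Box \Diamond (\Diamond r \lor p) is true, \Diamond r is false, so \neg \Box \Diamond (\Diamond r \lor p) \lor \Diamond r is true.
  At w5: \Box \Diamond (\Diamond r \lor p) is false, so \neg \Box \Diamond (\Diamond r \lor p) is true.
    At w5: \Box \Diamond (\Diamond r \lor p) requires \Diamond (\Diamond r \lor p) at every successor {w0, w1, w2}.
      \Diamond (\Diamond r \lor p) fails at w0, so \Box \Diamond (\Diamond r \lor p) is false at w5.
  At w5: \Diamond r requires r at some successor in {w0, w1, w2}.
    At w0: r is false.
    At w1: r is false.
    At w2: r is false.
  So \Diamond r is false at w5.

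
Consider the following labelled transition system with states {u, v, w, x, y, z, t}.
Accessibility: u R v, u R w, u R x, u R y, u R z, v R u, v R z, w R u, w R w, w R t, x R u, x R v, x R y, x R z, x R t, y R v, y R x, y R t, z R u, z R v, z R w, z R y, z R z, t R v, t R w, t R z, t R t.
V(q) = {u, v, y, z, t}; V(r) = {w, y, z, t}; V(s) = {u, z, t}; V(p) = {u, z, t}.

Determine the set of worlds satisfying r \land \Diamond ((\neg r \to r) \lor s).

Let φ = r \land \Diamond ((\neg r \to r) \lor s). Evaluate φ at each world:
  u (successors {v, w, x, y, z}): φ is false.
  v (successors {u, z}): φ is false.
  w (successors {u, w, t}): φ is true.
  x (successors {u, v, y, z, t}): φ is false.
  y (successors {v, x, t}): φ is true.
  z (successors {u, v, w, y, z}): φ is true.
  t (successors {v, w, z, t}): φ is true.
For instance, at x:
  At x: r is false, \Diamond ((\neg r \to r) \lor s) is true, so r \land \Diamond ((\neg r \to r) \lor s) is false.
    At x: \Diamond ((\neg r \to r) \lor s) requires (\neg r \to r) \lor s at some successor in {u, v, y, z, t}.
      (\neg r \to r) \lor s holds at u, so \Diamond ((\neg r \to r) \lor s) is true at x.
Satisfying worlds: {w, y, z, t}

w, y, z, t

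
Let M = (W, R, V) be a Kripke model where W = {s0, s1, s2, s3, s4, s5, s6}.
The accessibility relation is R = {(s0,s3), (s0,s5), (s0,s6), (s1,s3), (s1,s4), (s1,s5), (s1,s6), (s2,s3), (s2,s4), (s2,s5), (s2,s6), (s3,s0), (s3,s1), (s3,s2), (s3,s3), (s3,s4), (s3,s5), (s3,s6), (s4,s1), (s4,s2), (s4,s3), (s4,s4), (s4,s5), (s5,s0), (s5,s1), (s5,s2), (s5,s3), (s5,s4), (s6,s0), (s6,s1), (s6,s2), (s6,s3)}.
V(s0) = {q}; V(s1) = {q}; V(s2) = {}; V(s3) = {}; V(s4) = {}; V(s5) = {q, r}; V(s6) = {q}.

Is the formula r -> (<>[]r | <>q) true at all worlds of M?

Yes

Recall that []ψ holds at a world iff ψ holds at every accessible world, and <>ψ holds iff ψ holds at some accessible world.
Let φ = r -> (<>[]r | <>q). Evaluate φ at each world:
  s0 (successors {s3, s5, s6}): φ is true.
  s1 (successors {s3, s4, s5, s6}): φ is true.
  s2 (successors {s3, s4, s5, s6}): φ is true.
  s3 (successors {s0, s1, s2, s3, s4, s5, s6}): φ is true.
  s4 (successors {s1, s2, s3, s4, s5}): φ is true.
  s5 (successors {s0, s1, s2, s3, s4}): φ is true.
  s6 (successors {s0, s1, s2, s3}): φ is true.
For instance, at s3:
  At s3: r is false, <>[]r | <>q is true, so r -> (<>[]r | <>q) is true.
    At s3: <>[]r is false, <>q is true, so <>[]r | <>q is true.
      At s3: <>[]r requires []r at some successor in {s0, s1, s2, s3, s4, s5, s6}.
        At s0: []r is false.
        At s1: []r is false.
        At s2: []r is false.
        At s3: []r is false.
        At s4: []r is false.
        At s5: []r is false.
        At s6: []r is false.
      So <>[]r is false at s3.
      At s3: <>q requires q at some successor in {s0, s1, s2, s3, s4, s5, s6}.
        q holds at s0, so <>q is true at s3.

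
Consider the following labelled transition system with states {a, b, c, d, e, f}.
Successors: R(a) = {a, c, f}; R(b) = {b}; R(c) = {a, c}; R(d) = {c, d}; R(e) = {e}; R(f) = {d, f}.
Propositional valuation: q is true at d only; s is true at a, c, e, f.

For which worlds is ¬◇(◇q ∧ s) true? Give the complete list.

b, c, d, e

Let φ = ¬◇(◇q ∧ s). Evaluate φ at each world:
  a (successors {a, c, f}): φ is false.
  b (successors {b}): φ is true.
  c (successors {a, c}): φ is true.
  d (successors {c, d}): φ is true.
  e (successors {e}): φ is true.
  f (successors {d, f}): φ is false.
For instance, at d:
  At d: ◇(◇q ∧ s) is false, so ¬◇(◇q ∧ s) is true.
    At d: ◇(◇q ∧ s) requires ◇q ∧ s at some successor in {c, d}.
      At c: ◇q ∧ s is false.
      At d: ◇q ∧ s is false.
    So ◇(◇q ∧ s) is false at d.
Satisfying worlds: {b, c, d, e}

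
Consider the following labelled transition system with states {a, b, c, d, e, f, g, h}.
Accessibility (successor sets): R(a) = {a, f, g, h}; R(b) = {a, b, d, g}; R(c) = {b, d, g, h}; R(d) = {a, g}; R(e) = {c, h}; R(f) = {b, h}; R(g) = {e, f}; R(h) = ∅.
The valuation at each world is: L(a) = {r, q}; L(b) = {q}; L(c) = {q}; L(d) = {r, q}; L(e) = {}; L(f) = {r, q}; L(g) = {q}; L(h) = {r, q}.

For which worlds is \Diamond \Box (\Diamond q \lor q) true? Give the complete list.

a, b, c, d, e, f, g

Recall that \Box ψ holds at a world iff ψ holds at every accessible world, and \Diamond ψ holds iff ψ holds at some accessible world.
Let φ = \Diamond \Box (\Diamond q \lor q). Evaluate φ at each world:
  a (successors {a, f, g, h}): φ is true.
  b (successors {a, b, d, g}): φ is true.
  c (successors {b, d, g, h}): φ is true.
  d (successors {a, g}): φ is true.
  e (successors {c, h}): φ is true.
  f (successors {b, h}): φ is true.
  g (successors {e, f}): φ is true.
  h (successors ∅): φ is false.
For instance, at c:
  At c: \Diamond \Box (\Diamond q \lor q) requires \Box (\Diamond q \lor q) at some successor in {b, d, g, h}.
    \Box (\Diamond q \lor q) holds at b, so \Diamond \Box (\Diamond q \lor q) is true at c.
      At b: \Box (\Diamond q \lor q) requires \Diamond q \lor q at every successor {a, b, d, g}.
        At a: \Diamond q \lor q is true.
        At b: \Diamond q \lor q is true.
        At d: \Diamond q \lor q is true.
        At g: \Diamond q \lor q is true.
      So \Box (\Diamond q \lor q) is true at b.
Satisfying worlds: {a, b, c, d, e, f, g}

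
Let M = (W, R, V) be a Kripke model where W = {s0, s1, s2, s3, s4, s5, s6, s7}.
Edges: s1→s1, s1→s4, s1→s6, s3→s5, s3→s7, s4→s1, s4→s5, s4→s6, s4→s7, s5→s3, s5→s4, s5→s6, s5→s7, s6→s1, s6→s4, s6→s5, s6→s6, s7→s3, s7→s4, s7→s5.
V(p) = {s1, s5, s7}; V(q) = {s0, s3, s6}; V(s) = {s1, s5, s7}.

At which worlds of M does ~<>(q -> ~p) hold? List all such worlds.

Recall that <>ψ holds at a world iff ψ holds at some accessible world.
Let φ = ~<>(q -> ~p). Evaluate φ at each world:
  s0 (successors ∅): φ is true.
  s1 (successors {s1, s4, s6}): φ is false.
  s2 (successors ∅): φ is true.
  s3 (successors {s5, s7}): φ is false.
  s4 (successors {s1, s5, s6, s7}): φ is false.
  s5 (successors {s3, s4, s6, s7}): φ is false.
  s6 (successors {s1, s4, s5, s6}): φ is false.
  s7 (successors {s3, s4, s5}): φ is false.
For instance, at s3:
  At s3: <>(q -> ~p) is true, so ~<>(q -> ~p) is false.
    At s3: <>(q -> ~p) requires q -> ~p at some successor in {s5, s7}.
      q -> ~p holds at s5, so <>(q -> ~p) is true at s3.
Satisfying worlds: {s0, s2}

s0, s2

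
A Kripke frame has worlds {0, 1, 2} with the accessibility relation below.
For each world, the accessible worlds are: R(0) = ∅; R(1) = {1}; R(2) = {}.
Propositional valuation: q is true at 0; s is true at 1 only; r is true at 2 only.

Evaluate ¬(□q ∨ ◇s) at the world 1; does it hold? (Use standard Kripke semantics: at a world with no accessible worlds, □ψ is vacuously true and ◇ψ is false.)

No

At 1: □q ∨ ◇s is true, so ¬(□q ∨ ◇s) is false.
  At 1: □q is false, ◇s is true, so □q ∨ ◇s is true.
    At 1: □q requires q at every successor {1}.
      q fails at 1, so □q is false at 1.
    At 1: ◇s requires s at some successor in {1}.
      s holds at 1, so ◇s is true at 1.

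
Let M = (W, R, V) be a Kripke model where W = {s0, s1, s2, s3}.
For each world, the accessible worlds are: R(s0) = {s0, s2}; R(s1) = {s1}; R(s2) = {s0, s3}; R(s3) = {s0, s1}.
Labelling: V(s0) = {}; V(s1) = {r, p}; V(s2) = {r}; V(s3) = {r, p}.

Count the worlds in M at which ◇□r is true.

2

Let φ = ◇□r. Evaluate φ at each world:
  s0 (successors {s0, s2}): φ is false.
  s1 (successors {s1}): φ is true.
  s2 (successors {s0, s3}): φ is false.
  s3 (successors {s0, s1}): φ is true.
For instance, at s3:
  At s3: ◇□r requires □r at some successor in {s0, s1}.
    □r holds at s1, so ◇□r is true at s3.
      At s1: □r requires r at every successor {s1}.
        At s1: r is true.
      So □r is true at s1.
Satisfying worlds: {s1, s3}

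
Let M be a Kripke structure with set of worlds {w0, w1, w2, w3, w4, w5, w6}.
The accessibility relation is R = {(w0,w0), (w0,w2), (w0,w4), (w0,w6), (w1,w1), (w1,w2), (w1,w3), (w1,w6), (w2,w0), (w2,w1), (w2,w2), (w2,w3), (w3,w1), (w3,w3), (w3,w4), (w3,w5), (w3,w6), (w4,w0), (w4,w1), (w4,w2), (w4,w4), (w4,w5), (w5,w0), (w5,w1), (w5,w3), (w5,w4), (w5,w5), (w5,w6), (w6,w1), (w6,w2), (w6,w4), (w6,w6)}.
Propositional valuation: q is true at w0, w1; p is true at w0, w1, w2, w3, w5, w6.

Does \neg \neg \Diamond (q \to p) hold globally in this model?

Let φ = \neg \neg \Diamond (q \to p). Evaluate φ at each world:
  w0 (successors {w0, w2, w4, w6}): φ is true.
  w1 (successors {w1, w2, w3, w6}): φ is true.
  w2 (successors {w0, w1, w2, w3}): φ is true.
  w3 (successors {w1, w3, w4, w5, w6}): φ is true.
  w4 (successors {w0, w1, w2, w4, w5}): φ is true.
  w5 (successors {w0, w1, w3, w4, w5, w6}): φ is true.
  w6 (successors {w1, w2, w4, w6}): φ is true.
For instance, at w0:
  At w0: \neg \Diamond (q \to p) is false, so \neg \neg \Diamond (q \to p) is true.
    At w0: \Diamond (q \to p) is true, so \neg \Diamond (q \to p) is false.
      At w0: \Diamond (q \to p) requires q \to p at some successor in {w0, w2, w4, w6}.
        q \to p holds at w0, so \Diamond (q \to p) is true at w0.

Yes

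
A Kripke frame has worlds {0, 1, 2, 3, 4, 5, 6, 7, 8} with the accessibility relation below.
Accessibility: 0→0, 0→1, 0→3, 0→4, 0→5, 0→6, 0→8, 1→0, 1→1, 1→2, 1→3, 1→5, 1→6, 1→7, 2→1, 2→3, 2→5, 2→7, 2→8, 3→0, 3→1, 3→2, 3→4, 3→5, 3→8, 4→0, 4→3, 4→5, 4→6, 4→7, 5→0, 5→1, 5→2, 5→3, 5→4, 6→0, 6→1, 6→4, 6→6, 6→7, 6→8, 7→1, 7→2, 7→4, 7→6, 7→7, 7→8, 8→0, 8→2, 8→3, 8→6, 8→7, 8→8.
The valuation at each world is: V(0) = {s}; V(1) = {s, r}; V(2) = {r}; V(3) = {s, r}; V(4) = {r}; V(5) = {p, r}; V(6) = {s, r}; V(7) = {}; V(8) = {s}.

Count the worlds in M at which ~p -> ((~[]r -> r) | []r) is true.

Recall that []ψ holds at a world iff ψ holds at every accessible world, and <>ψ holds iff ψ holds at some accessible world.
Let φ = ~p -> ((~[]r -> r) | []r). Evaluate φ at each world:
  0 (successors {0, 1, 3, 4, 5, 6, 8}): φ is false.
  1 (successors {0, 1, 2, 3, 5, 6, 7}): φ is true.
  2 (successors {1, 3, 5, 7, 8}): φ is true.
  3 (successors {0, 1, 2, 4, 5, 8}): φ is true.
  4 (successors {0, 3, 5, 6, 7}): φ is true.
  5 (successors {0, 1, 2, 3, 4}): φ is true.
  6 (successors {0, 1, 4, 6, 7, 8}): φ is true.
  7 (successors {1, 2, 4, 6, 7, 8}): φ is false.
  8 (successors {0, 2, 3, 6, 7, 8}): φ is false.
For instance, at 7:
  At 7: ~p is true, (~[]r -> r) | []r is false, so ~p -> ((~[]r -> r) | []r) is false.
    At 7: ~[]r -> r is false, []r is false, so (~[]r -> r) | []r is false.
      At 7: ~[]r is true, r is false, so ~[]r -> r is false.
      At 7: []r requires r at every successor {1, 2, 4, 6, 7, 8}.
        r fails at 7, so []r is false at 7.
Satisfying worlds: {1, 2, 3, 4, 5, 6}

6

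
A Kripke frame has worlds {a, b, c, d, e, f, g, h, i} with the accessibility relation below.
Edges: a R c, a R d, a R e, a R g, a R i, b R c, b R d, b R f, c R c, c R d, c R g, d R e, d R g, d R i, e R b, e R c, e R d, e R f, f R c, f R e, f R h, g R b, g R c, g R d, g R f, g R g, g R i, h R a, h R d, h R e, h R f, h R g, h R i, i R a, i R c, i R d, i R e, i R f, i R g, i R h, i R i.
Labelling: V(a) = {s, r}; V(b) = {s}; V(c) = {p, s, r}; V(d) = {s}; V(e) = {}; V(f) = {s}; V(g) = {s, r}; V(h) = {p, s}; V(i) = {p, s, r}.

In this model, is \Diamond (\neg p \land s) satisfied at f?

No

At f: \Diamond (\neg p \land s) requires \neg p \land s at some successor in {c, e, h}.
  At c: \neg p \land s is false.
  At e: \neg p \land s is false.
  At h: \neg p \land s is false.
So \Diamond (\neg p \land s) is false at f.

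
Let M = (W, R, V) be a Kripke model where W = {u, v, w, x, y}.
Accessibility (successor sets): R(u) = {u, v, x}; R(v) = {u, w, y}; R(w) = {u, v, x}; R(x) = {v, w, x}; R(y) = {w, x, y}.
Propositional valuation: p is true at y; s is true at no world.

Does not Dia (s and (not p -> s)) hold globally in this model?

Let φ = not Dia (s and (not p -> s)). Evaluate φ at each world:
  u (successors {u, v, x}): φ is true.
  v (successors {u, w, y}): φ is true.
  w (successors {u, v, x}): φ is true.
  x (successors {v, w, x}): φ is true.
  y (successors {w, x, y}): φ is true.
For instance, at y:
  At y: Dia (s and (not p -> s)) is false, so not Dia (s and (not p -> s)) is true.
    At y: Dia (s and (not p -> s)) requires s and (not p -> s) at some successor in {w, x, y}.
      At w: s and (not p -> s) is false.
      At x: s and (not p -> s) is false.
      At y: s and (not p -> s) is false.
    So Dia (s and (not p -> s)) is false at y.

Yes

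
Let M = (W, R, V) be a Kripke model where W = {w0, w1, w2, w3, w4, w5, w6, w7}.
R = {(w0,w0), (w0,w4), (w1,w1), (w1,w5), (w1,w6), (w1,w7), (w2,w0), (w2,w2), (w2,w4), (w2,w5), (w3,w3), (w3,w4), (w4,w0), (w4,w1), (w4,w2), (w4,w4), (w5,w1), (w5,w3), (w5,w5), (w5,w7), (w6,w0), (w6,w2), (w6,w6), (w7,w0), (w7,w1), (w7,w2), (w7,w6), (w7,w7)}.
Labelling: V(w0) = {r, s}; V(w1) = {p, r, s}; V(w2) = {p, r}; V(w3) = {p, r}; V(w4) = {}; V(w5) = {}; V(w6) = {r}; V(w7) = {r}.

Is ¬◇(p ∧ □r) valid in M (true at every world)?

Let φ = ¬◇(p ∧ □r). Evaluate φ at each world:
  w0 (successors {w0, w4}): φ is true.
  w1 (successors {w1, w5, w6, w7}): φ is true.
  w2 (successors {w0, w2, w4, w5}): φ is true.
  w3 (successors {w3, w4}): φ is true.
  w4 (successors {w0, w1, w2, w4}): φ is true.
  w5 (successors {w1, w3, w5, w7}): φ is true.
  w6 (successors {w0, w2, w6}): φ is true.
  w7 (successors {w0, w1, w2, w6, w7}): φ is true.
For instance, at w6:
  At w6: ◇(p ∧ □r) is false, so ¬◇(p ∧ □r) is true.
    At w6: ◇(p ∧ □r) requires p ∧ □r at some successor in {w0, w2, w6}.
      At w0: p ∧ □r is false.
      At w2: p ∧ □r is false.
      At w6: p ∧ □r is false.
    So ◇(p ∧ □r) is false at w6.

Yes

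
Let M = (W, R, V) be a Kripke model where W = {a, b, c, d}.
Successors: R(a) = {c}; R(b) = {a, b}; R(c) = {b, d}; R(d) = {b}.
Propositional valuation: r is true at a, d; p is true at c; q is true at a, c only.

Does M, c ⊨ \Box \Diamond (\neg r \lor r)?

Yes

At c: \Box \Diamond (\neg r \lor r) requires \Diamond (\neg r \lor r) at every successor {b, d}.
    At b: \Diamond (\neg r \lor r) requires \neg r \lor r at some successor in {a, b}.
      \neg r \lor r holds at a, so \Diamond (\neg r \lor r) is true at b.
    At d: \Diamond (\neg r \lor r) requires \neg r \lor r at some successor in {b}.
      \neg r \lor r holds at b, so \Diamond (\neg r \lor r) is true at d.
So \Box \Diamond (\neg r \lor r) is true at c.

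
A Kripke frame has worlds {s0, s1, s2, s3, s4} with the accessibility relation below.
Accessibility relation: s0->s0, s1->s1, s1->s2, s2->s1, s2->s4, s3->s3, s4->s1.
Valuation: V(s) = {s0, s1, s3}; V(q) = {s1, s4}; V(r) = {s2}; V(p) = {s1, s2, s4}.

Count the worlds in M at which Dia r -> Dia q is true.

5

Let φ = Dia r -> Dia q. Evaluate φ at each world:
  s0 (successors {s0}): φ is true.
  s1 (successors {s1, s2}): φ is true.
  s2 (successors {s1, s4}): φ is true.
  s3 (successors {s3}): φ is true.
  s4 (successors {s1}): φ is true.
For instance, at s3:
  At s3: Dia r is false, Dia q is false, so Dia r -> Dia q is true.
    At s3: Dia r requires r at some successor in {s3}.
      At s3: r is false.
    So Dia r is false at s3.
    At s3: Dia q requires q at some successor in {s3}.
      At s3: q is false.
    So Dia q is false at s3.
Satisfying worlds: {s0, s1, s2, s3, s4}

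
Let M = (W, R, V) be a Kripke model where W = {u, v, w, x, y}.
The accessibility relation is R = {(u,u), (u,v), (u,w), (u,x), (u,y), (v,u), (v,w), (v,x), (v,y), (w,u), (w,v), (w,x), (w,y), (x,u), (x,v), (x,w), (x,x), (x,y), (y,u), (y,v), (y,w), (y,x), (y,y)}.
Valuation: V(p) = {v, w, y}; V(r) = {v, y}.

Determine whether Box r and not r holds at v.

No

Recall that Box ψ holds at a world iff ψ holds at every accessible world, and Dia ψ holds iff ψ holds at some accessible world.
At v: Box r is false, not r is false, so Box r and not r is false.
  At v: Box r requires r at every successor {u, w, x, y}.
    r fails at u, so Box r is false at v.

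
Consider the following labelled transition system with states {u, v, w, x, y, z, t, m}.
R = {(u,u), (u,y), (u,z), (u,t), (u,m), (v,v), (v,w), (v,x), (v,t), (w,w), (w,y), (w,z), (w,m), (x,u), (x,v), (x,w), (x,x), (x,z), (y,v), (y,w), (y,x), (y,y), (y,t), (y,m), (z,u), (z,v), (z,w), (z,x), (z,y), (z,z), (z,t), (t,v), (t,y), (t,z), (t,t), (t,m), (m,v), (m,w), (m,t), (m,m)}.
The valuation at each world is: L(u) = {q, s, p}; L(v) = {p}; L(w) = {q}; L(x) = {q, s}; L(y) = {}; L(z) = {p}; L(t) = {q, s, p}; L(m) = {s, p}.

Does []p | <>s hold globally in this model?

Let φ = []p | <>s. Evaluate φ at each world:
  u (successors {u, y, z, t, m}): φ is true.
  v (successors {v, w, x, t}): φ is true.
  w (successors {w, y, z, m}): φ is true.
  x (successors {u, v, w, x, z}): φ is true.
  y (successors {v, w, x, y, t, m}): φ is true.
  z (successors {u, v, w, x, y, z, t}): φ is true.
  t (successors {v, y, z, t, m}): φ is true.
  m (successors {v, w, t, m}): φ is true.
For instance, at w:
  At w: []p is false, <>s is true, so []p | <>s is true.
    At w: []p requires p at every successor {w, y, z, m}.
      p fails at w, so []p is false at w.
    At w: <>s requires s at some successor in {w, y, z, m}.
      s holds at m, so <>s is true at w.

Yes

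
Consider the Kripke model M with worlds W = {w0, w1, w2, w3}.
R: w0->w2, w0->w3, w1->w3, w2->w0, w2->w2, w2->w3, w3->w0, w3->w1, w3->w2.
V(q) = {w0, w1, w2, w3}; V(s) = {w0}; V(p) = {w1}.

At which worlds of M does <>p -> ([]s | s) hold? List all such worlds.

Let φ = <>p -> ([]s | s). Evaluate φ at each world:
  w0 (successors {w2, w3}): φ is true.
  w1 (successors {w3}): φ is true.
  w2 (successors {w0, w2, w3}): φ is true.
  w3 (successors {w0, w1, w2}): φ is false.
For instance, at w2:
  At w2: <>p is false, []s | s is false, so <>p -> ([]s | s) is true.
    At w2: <>p requires p at some successor in {w0, w2, w3}.
      At w0: p is false.
      At w2: p is false.
      At w3: p is false.
    So <>p is false at w2.
    At w2: []s is false, s is false, so []s | s is false.
      At w2: []s requires s at every successor {w0, w2, w3}.
        s fails at w2, so []s is false at w2.
Satisfying worlds: {w0, w1, w2}

w0, w1, w2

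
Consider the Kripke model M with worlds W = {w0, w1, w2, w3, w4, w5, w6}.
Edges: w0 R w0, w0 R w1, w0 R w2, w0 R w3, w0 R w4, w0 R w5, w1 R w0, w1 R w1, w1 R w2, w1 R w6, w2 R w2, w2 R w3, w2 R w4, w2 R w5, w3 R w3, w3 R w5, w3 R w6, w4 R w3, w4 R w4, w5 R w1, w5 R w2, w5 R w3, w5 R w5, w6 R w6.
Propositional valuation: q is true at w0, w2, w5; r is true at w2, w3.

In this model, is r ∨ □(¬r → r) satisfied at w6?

At w6: r is false, □(¬r → r) is false, so r ∨ □(¬r → r) is false.
  At w6: □(¬r → r) requires ¬r → r at every successor {w6}.
    ¬r → r fails at w6, so □(¬r → r) is false at w6.

No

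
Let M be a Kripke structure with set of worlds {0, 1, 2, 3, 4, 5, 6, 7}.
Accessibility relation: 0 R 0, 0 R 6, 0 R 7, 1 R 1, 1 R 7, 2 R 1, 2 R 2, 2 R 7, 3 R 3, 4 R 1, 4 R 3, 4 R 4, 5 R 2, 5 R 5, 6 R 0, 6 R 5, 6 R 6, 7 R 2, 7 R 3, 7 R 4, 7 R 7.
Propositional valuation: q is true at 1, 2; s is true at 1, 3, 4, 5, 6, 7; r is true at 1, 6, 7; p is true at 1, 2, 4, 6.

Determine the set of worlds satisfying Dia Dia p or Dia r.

Let φ = Dia Dia p or Dia r. Evaluate φ at each world:
  0 (successors {0, 6, 7}): φ is true.
  1 (successors {1, 7}): φ is true.
  2 (successors {1, 2, 7}): φ is true.
  3 (successors {3}): φ is false.
  4 (successors {1, 3, 4}): φ is true.
  5 (successors {2, 5}): φ is true.
  6 (successors {0, 5, 6}): φ is true.
  7 (successors {2, 3, 4, 7}): φ is true.
For instance, at 3:
  At 3: Dia Dia p is false, Dia r is false, so Dia Dia p or Dia r is false.
    At 3: Dia Dia p requires Dia p at some successor in {3}.
      At 3: Dia p is false.
    So Dia Dia p is false at 3.
    At 3: Dia r requires r at some successor in {3}.
      At 3: r is false.
    So Dia r is false at 3.
Satisfying worlds: {0, 1, 2, 4, 5, 6, 7}

0, 1, 2, 4, 5, 6, 7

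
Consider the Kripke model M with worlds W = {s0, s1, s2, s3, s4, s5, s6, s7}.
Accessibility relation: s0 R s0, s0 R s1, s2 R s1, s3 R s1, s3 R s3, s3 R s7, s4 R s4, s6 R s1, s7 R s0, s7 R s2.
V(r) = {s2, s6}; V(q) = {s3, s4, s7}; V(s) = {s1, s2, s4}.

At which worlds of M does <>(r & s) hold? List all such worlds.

Let φ = <>(r & s). Evaluate φ at each world:
  s0 (successors {s0, s1}): φ is false.
  s1 (successors ∅): φ is false.
  s2 (successors {s1}): φ is false.
  s3 (successors {s1, s3, s7}): φ is false.
  s4 (successors {s4}): φ is false.
  s5 (successors ∅): φ is false.
  s6 (successors {s1}): φ is false.
  s7 (successors {s0, s2}): φ is true.
For instance, at s0:
  At s0: <>(r & s) requires r & s at some successor in {s0, s1}.
    At s0: r & s is false.
    At s1: r & s is false.
  So <>(r & s) is false at s0.
Satisfying worlds: {s7}

s7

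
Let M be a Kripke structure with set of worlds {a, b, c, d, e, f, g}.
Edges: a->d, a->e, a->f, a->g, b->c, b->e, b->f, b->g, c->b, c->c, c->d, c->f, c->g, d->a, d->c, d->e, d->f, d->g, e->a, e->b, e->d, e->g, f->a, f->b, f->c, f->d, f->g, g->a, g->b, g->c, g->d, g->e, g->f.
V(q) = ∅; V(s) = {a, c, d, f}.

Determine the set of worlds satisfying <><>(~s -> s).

a, b, c, d, e, f, g

Recall that <>ψ holds at a world iff ψ holds at some accessible world.
Let φ = <><>(~s -> s). Evaluate φ at each world:
  a (successors {d, e, f, g}): φ is true.
  b (successors {c, e, f, g}): φ is true.
  c (successors {b, c, d, f, g}): φ is true.
  d (successors {a, c, e, f, g}): φ is true.
  e (successors {a, b, d, g}): φ is true.
  f (successors {a, b, c, d, g}): φ is true.
  g (successors {a, b, c, d, e, f}): φ is true.
For instance, at g:
  At g: <><>(~s -> s) requires <>(~s -> s) at some successor in {a, b, c, d, e, f}.
    <>(~s -> s) holds at a, so <><>(~s -> s) is true at g.
      At a: <>(~s -> s) requires ~s -> s at some successor in {d, e, f, g}.
        ~s -> s holds at d, so <>(~s -> s) is true at a.
Satisfying worlds: {a, b, c, d, e, f, g}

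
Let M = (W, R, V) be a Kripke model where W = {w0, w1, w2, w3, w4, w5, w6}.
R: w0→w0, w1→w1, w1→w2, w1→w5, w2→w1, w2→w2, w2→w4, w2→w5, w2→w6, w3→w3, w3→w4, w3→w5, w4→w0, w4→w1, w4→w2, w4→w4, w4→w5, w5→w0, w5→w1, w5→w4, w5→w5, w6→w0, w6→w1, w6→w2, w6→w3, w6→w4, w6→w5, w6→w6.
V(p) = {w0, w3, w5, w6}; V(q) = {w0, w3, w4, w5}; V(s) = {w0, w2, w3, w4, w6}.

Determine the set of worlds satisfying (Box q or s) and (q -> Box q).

w0, w2, w3, w6

Recall that Box ψ holds at a world iff ψ holds at every accessible world, and Dia ψ holds iff ψ holds at some accessible world.
Let φ = (Box q or s) and (q -> Box q). Evaluate φ at each world:
  w0 (successors {w0}): φ is true.
  w1 (successors {w1, w2, w5}): φ is false.
  w2 (successors {w1, w2, w4, w5, w6}): φ is true.
  w3 (successors {w3, w4, w5}): φ is true.
  w4 (successors {w0, w1, w2, w4, w5}): φ is false.
  w5 (successors {w0, w1, w4, w5}): φ is false.
  w6 (successors {w0, w1, w2, w3, w4, w5, w6}): φ is true.
For instance, at w2:
  At w2: Box q or s is true, q -> Box q is true, so (Box q or s) and (q -> Box q) is true.
    At w2: Box q is false, s is true, so Box q or s is true.
      At w2: Box q requires q at every successor {w1, w2, w4, w5, w6}.
        q fails at w1, so Box q is false at w2.
    At w2: q is false, Box q is false, so q -> Box q is true.
      At w2: Box q requires q at every successor {w1, w2, w4, w5, w6}.
        q fails at w1, so Box q is false at w2.
Satisfying worlds: {w0, w2, w3, w6}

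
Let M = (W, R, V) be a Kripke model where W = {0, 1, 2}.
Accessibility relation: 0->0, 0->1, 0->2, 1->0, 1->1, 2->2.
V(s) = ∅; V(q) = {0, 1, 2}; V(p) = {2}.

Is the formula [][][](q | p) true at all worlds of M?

Yes

Let φ = [][][](q | p). Evaluate φ at each world:
  0 (successors {0, 1, 2}): φ is true.
  1 (successors {0, 1}): φ is true.
  2 (successors {2}): φ is true.
For instance, at 2:
  At 2: [][][](q | p) requires [][](q | p) at every successor {2}.
      At 2: [][](q | p) requires [](q | p) at every successor {2}.
        At 2: [](q | p) is true.
      So [][](q | p) is true at 2.
  So [][][](q | p) is true at 2.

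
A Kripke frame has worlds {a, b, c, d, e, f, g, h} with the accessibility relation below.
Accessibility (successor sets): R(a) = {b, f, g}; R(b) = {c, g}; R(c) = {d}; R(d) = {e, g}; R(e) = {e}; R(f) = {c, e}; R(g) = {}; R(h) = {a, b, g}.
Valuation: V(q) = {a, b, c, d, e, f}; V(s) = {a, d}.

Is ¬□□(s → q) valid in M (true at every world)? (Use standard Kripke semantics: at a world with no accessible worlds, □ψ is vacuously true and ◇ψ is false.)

No

Recall that □ψ holds at a world iff ψ holds at every accessible world, and ◇ψ holds iff ψ holds at some accessible world.
Let φ = ¬□□(s → q). Evaluate φ at each world:
  a (successors {b, f, g}): φ is false.
  b (successors {c, g}): φ is false.
  c (successors {d}): φ is false.
  d (successors {e, g}): φ is false.
  e (successors {e}): φ is false.
  f (successors {c, e}): φ is false.
  g (successors ∅): φ is false.
  h (successors {a, b, g}): φ is false.
Detail at a (counterexample):
  At a: □□(s → q) is true, so ¬□□(s → q) is false.
    At a: □□(s → q) requires □(s → q) at every successor {b, f, g}.
      At b: □(s → q) is true.
      At f: □(s → q) is true.
      At g: □(s → q) is true.
    So □□(s → q) is true at a.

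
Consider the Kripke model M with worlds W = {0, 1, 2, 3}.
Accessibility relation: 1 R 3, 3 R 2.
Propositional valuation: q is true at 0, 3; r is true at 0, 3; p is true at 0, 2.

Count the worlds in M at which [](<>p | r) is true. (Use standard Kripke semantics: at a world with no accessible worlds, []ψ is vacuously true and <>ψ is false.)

Let φ = [](<>p | r). Evaluate φ at each world:
  0 (successors ∅): φ is true.
  1 (successors {3}): φ is true.
  2 (successors ∅): φ is true.
  3 (successors {2}): φ is false.
For instance, at 1:
  At 1: [](<>p | r) requires <>p | r at every successor {3}.
      At 3: <>p is true, r is true, so <>p | r is true.
  So [](<>p | r) is true at 1.
Satisfying worlds: {0, 1, 2}

3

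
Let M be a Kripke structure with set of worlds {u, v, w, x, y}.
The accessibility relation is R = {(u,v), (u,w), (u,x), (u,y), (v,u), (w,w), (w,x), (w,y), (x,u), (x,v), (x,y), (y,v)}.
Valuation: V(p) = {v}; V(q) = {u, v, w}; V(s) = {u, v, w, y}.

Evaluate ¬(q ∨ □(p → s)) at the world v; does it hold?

No

Recall that □ψ holds at a world iff ψ holds at every accessible world, and ◇ψ holds iff ψ holds at some accessible world.
At v: q ∨ □(p → s) is true, so ¬(q ∨ □(p → s)) is false.
  At v: q is true, □(p → s) is true, so q ∨ □(p → s) is true.
    At v: □(p → s) requires p → s at every successor {u}.
      At u: p → s is true.
    So □(p → s) is true at v.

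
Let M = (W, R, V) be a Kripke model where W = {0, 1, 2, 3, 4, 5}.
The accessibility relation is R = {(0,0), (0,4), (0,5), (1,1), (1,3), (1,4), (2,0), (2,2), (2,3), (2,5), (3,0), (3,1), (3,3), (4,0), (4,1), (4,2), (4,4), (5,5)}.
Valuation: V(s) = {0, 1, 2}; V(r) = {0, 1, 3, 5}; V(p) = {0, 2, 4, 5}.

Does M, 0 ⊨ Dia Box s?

Recall that Box ψ holds at a world iff ψ holds at every accessible world, and Dia ψ holds iff ψ holds at some accessible world.
At 0: Dia Box s requires Box s at some successor in {0, 4, 5}.
  At 0: Box s is false.
  At 4: Box s is false.
  At 5: Box s is false.
So Dia Box s is false at 0.

No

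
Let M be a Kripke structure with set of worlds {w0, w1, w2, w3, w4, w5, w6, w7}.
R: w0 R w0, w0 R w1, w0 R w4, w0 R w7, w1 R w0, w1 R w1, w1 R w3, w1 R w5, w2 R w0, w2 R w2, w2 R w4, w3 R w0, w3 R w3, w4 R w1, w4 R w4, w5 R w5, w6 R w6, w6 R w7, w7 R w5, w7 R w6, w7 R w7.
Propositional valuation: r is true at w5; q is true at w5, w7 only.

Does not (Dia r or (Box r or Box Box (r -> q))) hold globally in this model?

Let φ = not (Dia r or (Box r or Box Box (r -> q))). Evaluate φ at each world:
  w0 (successors {w0, w1, w4, w7}): φ is false.
  w1 (successors {w0, w1, w3, w5}): φ is false.
  w2 (successors {w0, w2, w4}): φ is false.
  w3 (successors {w0, w3}): φ is false.
  w4 (successors {w1, w4}): φ is false.
  w5 (successors {w5}): φ is false.
  w6 (successors {w6, w7}): φ is false.
  w7 (successors {w5, w6, w7}): φ is false.
Detail at w0 (counterexample):
  At w0: Dia r or (Box r or Box Box (r -> q)) is true, so not (Dia r or (Box r or Box Box (r -> q))) is false.
    At w0: Dia r is false, Box r or Box Box (r -> q) is true, so Dia r or (Box r or Box Box (r -> q)) is true.
      At w0: Dia r requires r at some successor in {w0, w1, w4, w7}.
        At w0: r is false.
        At w1: r is false.
        At w4: r is false.
        At w7: r is false.
      So Dia r is false at w0.
      At w0: Box r is false, Box Box (r -> q) is true, so Box r or Box Box (r -> q) is true.

No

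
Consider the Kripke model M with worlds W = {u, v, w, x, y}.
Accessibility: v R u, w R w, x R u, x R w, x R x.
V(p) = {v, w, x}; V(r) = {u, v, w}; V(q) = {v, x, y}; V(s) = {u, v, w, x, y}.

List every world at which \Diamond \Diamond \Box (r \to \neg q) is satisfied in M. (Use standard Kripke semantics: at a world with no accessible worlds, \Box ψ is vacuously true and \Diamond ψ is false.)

Recall that \Box ψ holds at a world iff ψ holds at every accessible world, and \Diamond ψ holds iff ψ holds at some accessible world.
Let φ = \Diamond \Diamond \Box (r \to \neg q). Evaluate φ at each world:
  u (successors ∅): φ is false.
  v (successors {u}): φ is false.
  w (successors {w}): φ is true.
  x (successors {u, w, x}): φ is true.
  y (successors ∅): φ is false.
For instance, at w:
  At w: \Diamond \Diamond \Box (r \to \neg q) requires \Diamond \Box (r \to \neg q) at some successor in {w}.
    \Diamond \Box (r \to \neg q) holds at w, so \Diamond \Diamond \Box (r \to \neg q) is true at w.
      At w: \Diamond \Box (r \to \neg q) requires \Box (r \to \neg q) at some successor in {w}.
        \Box (r \to \neg q) holds at w, so \Diamond \Box (r \to \neg q) is true at w.
Satisfying worlds: {w, x}

w, x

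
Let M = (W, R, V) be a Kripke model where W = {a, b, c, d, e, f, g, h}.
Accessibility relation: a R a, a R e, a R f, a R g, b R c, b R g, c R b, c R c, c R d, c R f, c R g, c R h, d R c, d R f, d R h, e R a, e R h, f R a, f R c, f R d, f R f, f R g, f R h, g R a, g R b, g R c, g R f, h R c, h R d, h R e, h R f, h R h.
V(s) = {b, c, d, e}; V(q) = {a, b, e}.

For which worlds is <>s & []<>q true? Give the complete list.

a, b, d

Let φ = <>s & []<>q. Evaluate φ at each world:
  a (successors {a, e, f, g}): φ is true.
  b (successors {c, g}): φ is true.
  c (successors {b, c, d, f, g, h}): φ is false.
  d (successors {c, f, h}): φ is true.
  e (successors {a, h}): φ is false.
  f (successors {a, c, d, f, g, h}): φ is false.
  g (successors {a, b, c, f}): φ is false.
  h (successors {c, d, e, f, h}): φ is false.
For instance, at d:
  At d: <>s is true, []<>q is true, so <>s & []<>q is true.
    At d: <>s requires s at some successor in {c, f, h}.
      s holds at c, so <>s is true at d.
    At d: []<>q requires <>q at every successor {c, f, h}.
      At c: <>q is true.
      At f: <>q is true.
      At h: <>q is true.
    So []<>q is true at d.
Satisfying worlds: {a, b, d}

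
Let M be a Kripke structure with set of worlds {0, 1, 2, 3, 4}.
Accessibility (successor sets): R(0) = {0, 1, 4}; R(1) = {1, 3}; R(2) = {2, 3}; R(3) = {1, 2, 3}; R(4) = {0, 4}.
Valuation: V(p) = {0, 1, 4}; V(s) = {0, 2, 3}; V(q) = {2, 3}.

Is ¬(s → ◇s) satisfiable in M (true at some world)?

No

Let φ = ¬(s → ◇s). Evaluate φ at each world:
  0 (successors {0, 1, 4}): φ is false.
  1 (successors {1, 3}): φ is false.
  2 (successors {2, 3}): φ is false.
  3 (successors {1, 2, 3}): φ is false.
  4 (successors {0, 4}): φ is false.
For instance, at 3:
  At 3: s → ◇s is true, so ¬(s → ◇s) is false.
    At 3: s is true, ◇s is true, so s → ◇s is true.
      At 3: ◇s requires s at some successor in {1, 2, 3}.
        s holds at 2, so ◇s is true at 3.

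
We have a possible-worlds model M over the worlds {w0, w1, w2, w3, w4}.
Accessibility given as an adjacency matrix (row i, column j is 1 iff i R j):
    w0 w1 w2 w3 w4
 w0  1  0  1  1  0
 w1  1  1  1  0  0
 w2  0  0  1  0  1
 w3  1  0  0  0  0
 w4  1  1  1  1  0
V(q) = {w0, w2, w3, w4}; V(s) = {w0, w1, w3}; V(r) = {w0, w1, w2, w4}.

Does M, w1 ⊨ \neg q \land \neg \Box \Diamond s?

Yes

At w1: \neg q is true, \neg \Box \Diamond s is true, so \neg q \land \neg \Box \Diamond s is true.
  At w1: \Box \Diamond s is false, so \neg \Box \Diamond s is true.
    At w1: \Box \Diamond s requires \Diamond s at every successor {w0, w1, w2}.
      \Diamond s fails at w2, so \Box \Diamond s is false at w1.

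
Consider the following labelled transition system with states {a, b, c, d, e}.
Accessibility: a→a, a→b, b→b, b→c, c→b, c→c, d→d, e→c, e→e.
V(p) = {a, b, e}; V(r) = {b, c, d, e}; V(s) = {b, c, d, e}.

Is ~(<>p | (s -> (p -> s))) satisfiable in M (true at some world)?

Recall that <>ψ holds at a world iff ψ holds at some accessible world.
Let φ = ~(<>p | (s -> (p -> s))). Evaluate φ at each world:
  a (successors {a, b}): φ is false.
  b (successors {b, c}): φ is false.
  c (successors {b, c}): φ is false.
  d (successors {d}): φ is false.
  e (successors {c, e}): φ is false.
For instance, at a:
  At a: <>p | (s -> (p -> s)) is true, so ~(<>p | (s -> (p -> s))) is false.
    At a: <>p is true, s -> (p -> s) is true, so <>p | (s -> (p -> s)) is true.
      At a: <>p requires p at some successor in {a, b}.
        p holds at a, so <>p is true at a.

No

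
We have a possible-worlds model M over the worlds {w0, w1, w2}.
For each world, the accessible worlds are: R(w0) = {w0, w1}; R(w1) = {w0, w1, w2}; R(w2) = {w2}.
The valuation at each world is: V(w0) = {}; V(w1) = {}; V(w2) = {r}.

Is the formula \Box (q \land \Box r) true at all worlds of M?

No

Let φ = \Box (q \land \Box r). Evaluate φ at each world:
  w0 (successors {w0, w1}): φ is false.
  w1 (successors {w0, w1, w2}): φ is false.
  w2 (successors {w2}): φ is false.
Detail at w0 (counterexample):
  At w0: \Box (q \land \Box r) requires q \land \Box r at every successor {w0, w1}.
    q \land \Box r fails at w0, so \Box (q \land \Box r) is false at w0.
      At w0: q is false, \Box r is false, so q \land \Box r is false.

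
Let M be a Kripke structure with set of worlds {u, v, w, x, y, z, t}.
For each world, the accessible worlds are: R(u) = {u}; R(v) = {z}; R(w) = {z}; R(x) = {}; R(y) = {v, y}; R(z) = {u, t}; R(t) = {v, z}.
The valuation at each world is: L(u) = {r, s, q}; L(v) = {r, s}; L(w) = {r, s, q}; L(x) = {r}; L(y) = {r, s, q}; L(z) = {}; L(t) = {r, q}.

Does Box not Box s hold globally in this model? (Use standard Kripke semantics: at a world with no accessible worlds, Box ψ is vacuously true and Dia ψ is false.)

Let φ = Box not Box s. Evaluate φ at each world:
  u (successors {u}): φ is false.
  v (successors {z}): φ is true.
  w (successors {z}): φ is true.
  x (successors ∅): φ is true.
  y (successors {v, y}): φ is false.
  z (successors {u, t}): φ is false.
  t (successors {v, z}): φ is true.
Detail at u (counterexample):
  At u: Box not Box s requires not Box s at every successor {u}.
    not Box s fails at u, so Box not Box s is false at u.
      At u: Box s is true, so not Box s is false.

No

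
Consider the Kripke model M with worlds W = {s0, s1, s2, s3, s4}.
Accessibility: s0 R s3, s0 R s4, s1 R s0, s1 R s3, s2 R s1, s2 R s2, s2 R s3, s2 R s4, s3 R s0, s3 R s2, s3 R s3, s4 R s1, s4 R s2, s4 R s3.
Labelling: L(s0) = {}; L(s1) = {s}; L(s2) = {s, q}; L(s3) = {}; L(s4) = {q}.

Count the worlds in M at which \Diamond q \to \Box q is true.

Let φ = \Diamond q \to \Box q. Evaluate φ at each world:
  s0 (successors {s3, s4}): φ is false.
  s1 (successors {s0, s3}): φ is true.
  s2 (successors {s1, s2, s3, s4}): φ is false.
  s3 (successors {s0, s2, s3}): φ is false.
  s4 (successors {s1, s2, s3}): φ is false.
For instance, at s3:
  At s3: \Diamond q is true, \Box q is false, so \Diamond q \to \Box q is false.
    At s3: \Diamond q requires q at some successor in {s0, s2, s3}.
      q holds at s2, so \Diamond q is true at s3.
    At s3: \Box q requires q at every successor {s0, s2, s3}.
      q fails at s0, so \Box q is false at s3.
Satisfying worlds: {s1}

1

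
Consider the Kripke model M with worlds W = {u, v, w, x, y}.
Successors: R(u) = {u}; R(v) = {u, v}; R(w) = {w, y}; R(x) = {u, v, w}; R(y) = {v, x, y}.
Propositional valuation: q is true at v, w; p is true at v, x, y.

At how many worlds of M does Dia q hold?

4

Let φ = Dia q. Evaluate φ at each world:
  u (successors {u}): φ is false.
  v (successors {u, v}): φ is true.
  w (successors {w, y}): φ is true.
  x (successors {u, v, w}): φ is true.
  y (successors {v, x, y}): φ is true.
For instance, at y:
  At y: Dia q requires q at some successor in {v, x, y}.
    q holds at v, so Dia q is true at y.
Satisfying worlds: {v, w, x, y}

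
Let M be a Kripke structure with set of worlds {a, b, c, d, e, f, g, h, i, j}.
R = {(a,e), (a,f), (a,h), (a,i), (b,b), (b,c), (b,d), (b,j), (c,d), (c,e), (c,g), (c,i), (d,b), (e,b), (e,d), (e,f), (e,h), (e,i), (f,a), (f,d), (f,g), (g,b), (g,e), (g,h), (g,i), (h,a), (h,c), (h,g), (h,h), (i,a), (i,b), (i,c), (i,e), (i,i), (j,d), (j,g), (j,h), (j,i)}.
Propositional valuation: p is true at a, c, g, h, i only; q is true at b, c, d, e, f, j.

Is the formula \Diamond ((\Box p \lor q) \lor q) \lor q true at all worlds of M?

Yes

Let φ = \Diamond ((\Box p \lor q) \lor q) \lor q. Evaluate φ at each world:
  a (successors {e, f, h, i}): φ is true.
  b (successors {b, c, d, j}): φ is true.
  c (successors {d, e, g, i}): φ is true.
  d (successors {b}): φ is true.
  e (successors {b, d, f, h, i}): φ is true.
  f (successors {a, d, g}): φ is true.
  g (successors {b, e, h, i}): φ is true.
  h (successors {a, c, g, h}): φ is true.
  i (successors {a, b, c, e, i}): φ is true.
  j (successors {d, g, h, i}): φ is true.
For instance, at f:
  At f: \Diamond ((\Box p \lor q) \lor q) is true, q is true, so \Diamond ((\Box p \lor q) \lor q) \lor q is true.
    At f: \Diamond ((\Box p \lor q) \lor q) requires (\Box p \lor q) \lor q at some successor in {a, d, g}.
      (\Box p \lor q) \lor q holds at d, so \Diamond ((\Box p \lor q) \lor q) is true at f.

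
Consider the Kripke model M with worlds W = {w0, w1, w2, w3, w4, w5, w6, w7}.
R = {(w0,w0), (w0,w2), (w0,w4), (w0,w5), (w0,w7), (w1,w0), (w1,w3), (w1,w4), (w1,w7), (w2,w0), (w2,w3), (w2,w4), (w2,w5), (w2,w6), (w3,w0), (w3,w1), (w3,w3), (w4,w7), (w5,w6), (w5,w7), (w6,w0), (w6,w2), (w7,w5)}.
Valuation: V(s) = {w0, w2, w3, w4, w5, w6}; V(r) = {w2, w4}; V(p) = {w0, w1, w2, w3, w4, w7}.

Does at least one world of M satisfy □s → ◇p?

Let φ = □s → ◇p. Evaluate φ at each world:
  w0 (successors {w0, w2, w4, w5, w7}): φ is true.
  w1 (successors {w0, w3, w4, w7}): φ is true.
  w2 (successors {w0, w3, w4, w5, w6}): φ is true.
  w3 (successors {w0, w1, w3}): φ is true.
  w4 (successors {w7}): φ is true.
  w5 (successors {w6, w7}): φ is true.
  w6 (successors {w0, w2}): φ is true.
  w7 (successors {w5}): φ is false.
Detail at w0 (witness):
  At w0: □s is false, ◇p is true, so □s → ◇p is true.
    At w0: □s requires s at every successor {w0, w2, w4, w5, w7}.
      s fails at w7, so □s is false at w0.
    At w0: ◇p requires p at some successor in {w0, w2, w4, w5, w7}.
      p holds at w0, so ◇p is true at w0.

Yes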